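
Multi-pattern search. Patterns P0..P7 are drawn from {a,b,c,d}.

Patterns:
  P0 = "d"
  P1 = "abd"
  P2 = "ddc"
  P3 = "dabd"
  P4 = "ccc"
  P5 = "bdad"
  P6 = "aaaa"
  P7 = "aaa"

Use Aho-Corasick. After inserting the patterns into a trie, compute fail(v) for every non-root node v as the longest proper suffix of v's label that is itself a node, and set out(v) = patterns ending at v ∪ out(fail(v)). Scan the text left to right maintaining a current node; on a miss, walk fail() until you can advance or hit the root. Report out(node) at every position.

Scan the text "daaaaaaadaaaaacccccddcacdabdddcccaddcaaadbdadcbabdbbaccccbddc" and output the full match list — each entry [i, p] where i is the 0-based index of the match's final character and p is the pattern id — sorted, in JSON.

Build:
Trie (insert patterns):
  n0 'ε': a→2 b→13 c→10 d→1
  n1 'd': a→7 d→5  ←P0
  n2 'a': a→17 b→3
  n3 'ab': d→4
  n4 'abd': ·  ←P1
  n5 'dd': c→6
  n6 'ddc': ·  ←P2
  n7 'da': b→8
  n8 'dab': d→9
  n9 'dabd': ·  ←P3
  n10 'c': c→11
  n11 'cc': c→12
  n12 'ccc': ·  ←P4
  n13 'b': d→14
  n14 'bd': a→15
  n15 'bda': d→16
  n16 'bdad': ·  ←P5
  n17 'aa': a→18
  n18 'aaa': a→19  ←P7
  n19 'aaaa': ·  ←P6

Failure links (BFS by depth):
  n1('d'): parent n0 fail=0; on 'd' 0 → fail=0;  out {0}∪∅={0}
  n2('a'): parent n0 fail=0; on 'a' 0 → fail=0;  out ∅∪∅=∅
  n10('c'): parent n0 fail=0; on 'c' 0 → fail=0;  out ∅∪∅=∅
  n13('b'): parent n0 fail=0; on 'b' 0 → fail=0;  out ∅∪∅=∅
  n3('ab'): parent n2 fail=0; on 'b' 0 → fail=13;  out ∅∪∅=∅
  n5('dd'): parent n1 fail=0; on 'd' 0 → fail=1;  out ∅∪{0}={0}
  n7('da'): parent n1 fail=0; on 'a' 0 → fail=2;  out ∅∪∅=∅
  n11('cc'): parent n10 fail=0; on 'c' 0 → fail=10;  out ∅∪∅=∅
  n14('bd'): parent n13 fail=0; on 'd' 0 → fail=1;  out ∅∪{0}={0}
  n17('aa'): parent n2 fail=0; on 'a' 0 → fail=2;  out ∅∪∅=∅
  n4('abd'): parent n3 fail=13; on 'd' 13 → fail=14;  out {1}∪{0}={0,1}
  n6('ddc'): parent n5 fail=1; on 'c' 1→0 → fail=10;  out {2}∪∅={2}
  n8('dab'): parent n7 fail=2; on 'b' 2 → fail=3;  out ∅∪∅=∅
  n12('ccc'): parent n11 fail=10; on 'c' 10 → fail=11;  out {4}∪∅={4}
  n15('bda'): parent n14 fail=1; on 'a' 1 → fail=7;  out ∅∪∅=∅
  n18('aaa'): parent n17 fail=2; on 'a' 2 → fail=17;  out {7}∪∅={7}
  n9('dabd'): parent n8 fail=3; on 'd' 3 → fail=4;  out {3}∪{0,1}={0,1,3}
  n16('bdad'): parent n15 fail=7; on 'd' 7→2→0 → fail=1;  out {5}∪{0}={0,5}
  n19('aaaa'): parent n18 fail=17; on 'a' 17 → fail=18;  out {6}∪{7}={6,7}

Text stream:
i=0 'd': node 0→1  ** P0@[0:0]
i=1 'a': node 1→7
i=2 'a': node 7→17 ·f
i=3 'a': node 17→18  ** P7@[1:3]
i=4 'a': node 18→19  ** P6@[1:4],P7@[2:4]
i=5 'a': node 19→19 ·f  ** P6@[2:5],P7@[3:5]
i=6 'a': node 19→19 ·f  ** P6@[3:6],P7@[4:6]
i=7 'a': node 19→19 ·f  ** P6@[4:7],P7@[5:7]
i=8 'd': node 19→1 ·f  ** P0@[8:8]
i=9 'a': node 1→7
i=10 'a': node 7→17 ·f
i=11 'a': node 17→18  ** P7@[9:11]
i=12 'a': node 18→19  ** P6@[9:12],P7@[10:12]
i=13 'a': node 19→19 ·f  ** P6@[10:13],P7@[11:13]
i=14 'c': node 19→10 ·f
i=15 'c': node 10→11
i=16 'c': node 11→12  ** P4@[14:16]
i=17 'c': node 12→12 ·f  ** P4@[15:17]
i=18 'c': node 12→12 ·f  ** P4@[16:18]
i=19 'd': node 12→1 ·f  ** P0@[19:19]
i=20 'd': node 1→5  ** P0@[20:20]
i=21 'c': node 5→6  ** P2@[19:21]
i=22 'a': node 6→2 ·f
i=23 'c': node 2→10 ·f
i=24 'd': node 10→1 ·f  ** P0@[24:24]
i=25 'a': node 1→7
i=26 'b': node 7→8
i=27 'd': node 8→9  ** P0@[27:27],P1@[25:27],P3@[24:27]
i=28 'd': node 9→5 ·f  ** P0@[28:28]
i=29 'd': node 5→5 ·f  ** P0@[29:29]
i=30 'c': node 5→6  ** P2@[28:30]
i=31 'c': node 6→11 ·f
i=32 'c': node 11→12  ** P4@[30:32]
i=33 'a': node 12→2 ·f
i=34 'd': node 2→1 ·f  ** P0@[34:34]
i=35 'd': node 1→5  ** P0@[35:35]
i=36 'c': node 5→6  ** P2@[34:36]
i=37 'a': node 6→2 ·f
i=38 'a': node 2→17
i=39 'a': node 17→18  ** P7@[37:39]
i=40 'd': node 18→1 ·f  ** P0@[40:40]
i=41 'b': node 1→13 ·f
i=42 'd': node 13→14  ** P0@[42:42]
i=43 'a': node 14→15
i=44 'd': node 15→16  ** P0@[44:44],P5@[41:44]
i=45 'c': node 16→10 ·f
i=46 'b': node 10→13 ·f
i=47 'a': node 13→2 ·f
i=48 'b': node 2→3
i=49 'd': node 3→4  ** P0@[49:49],P1@[47:49]
i=50 'b': node 4→13 ·f
i=51 'b': node 13→13 ·f
i=52 'a': node 13→2 ·f
i=53 'c': node 2→10 ·f
i=54 'c': node 10→11
i=55 'c': node 11→12  ** P4@[53:55]
i=56 'c': node 12→12 ·f  ** P4@[54:56]
i=57 'b': node 12→13 ·f
i=58 'd': node 13→14  ** P0@[58:58]
i=59 'd': node 14→5 ·f  ** P0@[59:59]
i=60 'c': node 5→6  ** P2@[58:60]

Matches: [[0,0],[3,7],[4,6],[4,7],[5,6],[5,7],[6,6],[6,7],[7,6],[7,7],[8,0],[11,7],[12,6],[12,7],[13,6],[13,7],[16,4],[17,4],[18,4],[19,0],[20,0],[21,2],[24,0],[27,0],[27,1],[27,3],[28,0],[29,0],[30,2],[32,4],[34,0],[35,0],[36,2],[39,7],[40,0],[42,0],[44,0],[44,5],[49,0],[49,1],[55,4],[56,4],[58,0],[59,0],[60,2]]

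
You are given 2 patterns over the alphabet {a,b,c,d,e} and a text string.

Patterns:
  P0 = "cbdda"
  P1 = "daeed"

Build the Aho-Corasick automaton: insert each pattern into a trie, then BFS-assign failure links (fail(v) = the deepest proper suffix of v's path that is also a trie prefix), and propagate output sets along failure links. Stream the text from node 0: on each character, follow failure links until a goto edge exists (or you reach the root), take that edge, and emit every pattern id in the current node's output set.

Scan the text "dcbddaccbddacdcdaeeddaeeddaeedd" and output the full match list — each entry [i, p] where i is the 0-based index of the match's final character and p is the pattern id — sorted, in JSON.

Build automaton:
Trie (insert patterns):
  n0 'ε': c→1 d→6
  n1 'c': b→2
  n2 'cb': d→3
  n3 'cbd': d→4
  n4 'cbdd': a→5
  n5 'cbdda': ·  [P0 ends]
  n6 'd': a→7
  n7 'da': e→8
  n8 'dae': e→9
  n9 'daee': d→10
  n10 'daeed': ·  [P1 ends]

Failure links (BFS by depth):
  n1('c'): parent n0 fail=0; on 'c' 0 → fail=0;  out ∅∪∅=∅
  n6('d'): parent n0 fail=0; on 'd' 0 → fail=0;  out ∅∪∅=∅
  n2('cb'): parent n1 fail=0; on 'b' 0 → fail=0;  out ∅∪∅=∅
  n7('da'): parent n6 fail=0; on 'a' 0 → fail=0;  out ∅∪∅=∅
  n3('cbd'): parent n2 fail=0; on 'd' 0 → fail=6;  out ∅∪∅=∅
  n8('dae'): parent n7 fail=0; on 'e' 0 → fail=0;  out ∅∪∅=∅
  n4('cbdd'): parent n3 fail=6; on 'd' 6→0 → fail=6;  out ∅∪∅=∅
  n9('daee'): parent n8 fail=0; on 'e' 0 → fail=0;  out ∅∪∅=∅
  n5('cbdda'): parent n4 fail=6; on 'a' 6 → fail=7;  out {0}∪∅={0}
  n10('daeed'): parent n9 fail=0; on 'd' 0 → fail=6;  out {1}∪∅={1}

Text stream:
pos 0 'd': at 6
pos 1 'c': at 1 (fail-walked)
pos 2 'b': at 2
pos 3 'd': at 3
pos 4 'd': at 4
pos 5 'a': at 5  → match P0@[1:5]
pos 6 'c': at 1 (fail-walked)
pos 7 'c': at 1 (fail-walked)
pos 8 'b': at 2
pos 9 'd': at 3
pos 10 'd': at 4
pos 11 'a': at 5  → match P0@[7:11]
pos 12 'c': at 1 (fail-walked)
pos 13 'd': at 6 (fail-walked)
pos 14 'c': at 1 (fail-walked)
pos 15 'd': at 6 (fail-walked)
pos 16 'a': at 7
pos 17 'e': at 8
pos 18 'e': at 9
pos 19 'd': at 10  → match P1@[15:19]
pos 20 'd': at 6 (fail-walked)
pos 21 'a': at 7
pos 22 'e': at 8
pos 23 'e': at 9
pos 24 'd': at 10  → match P1@[20:24]
pos 25 'd': at 6 (fail-walked)
pos 26 'a': at 7
pos 27 'e': at 8
pos 28 'e': at 9
pos 29 'd': at 10  → match P1@[25:29]
pos 30 'd': at 6 (fail-walked)

All matches (sorted): [[5,0],[11,0],[19,1],[24,1],[29,1]]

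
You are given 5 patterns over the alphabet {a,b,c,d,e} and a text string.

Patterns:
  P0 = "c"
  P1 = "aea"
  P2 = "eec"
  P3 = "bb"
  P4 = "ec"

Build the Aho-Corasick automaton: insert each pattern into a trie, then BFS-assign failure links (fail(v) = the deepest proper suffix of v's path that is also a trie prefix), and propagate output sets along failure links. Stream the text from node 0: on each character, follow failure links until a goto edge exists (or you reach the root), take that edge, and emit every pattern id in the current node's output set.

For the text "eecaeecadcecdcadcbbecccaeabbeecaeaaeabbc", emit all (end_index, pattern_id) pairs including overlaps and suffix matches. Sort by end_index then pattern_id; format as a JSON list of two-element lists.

Construct AC machine:
Trie (insert patterns):
  0='ε' goto a→2 b→8 c→1 e→5
  1='c' goto ·  [P0 ends]
  2='a' goto e→3
  3='ae' goto a→4
  4='aea' goto ·  [P1 ends]
  5='e' goto c→10 e→6
  6='ee' goto c→7
  7='eec' goto ·  [P2 ends]
  8='b' goto b→9
  9='bb' goto ·  [P3 ends]
  10='ec' goto ·  [P4 ends]

Failure links (BFS by depth):
  fail(1) 'c': from fail(0)=0 chase 'c': 0 ⇒ 0;  out={0}∪out(0)={0}
  fail(2) 'a': from fail(0)=0 chase 'a': 0 ⇒ 0;  out=∅∪out(0)=∅
  fail(5) 'e': from fail(0)=0 chase 'e': 0 ⇒ 0;  out=∅∪out(0)=∅
  fail(8) 'b': from fail(0)=0 chase 'b': 0 ⇒ 0;  out=∅∪out(0)=∅
  fail(3) 'ae': from fail(2)=0 chase 'e': 0 ⇒ 5;  out=∅∪out(5)=∅
  fail(6) 'ee': from fail(5)=0 chase 'e': 0 ⇒ 5;  out=∅∪out(5)=∅
  fail(9) 'bb': from fail(8)=0 chase 'b': 0 ⇒ 8;  out={3}∪out(8)={3}
  fail(10) 'ec': from fail(5)=0 chase 'c': 0 ⇒ 1;  out={4}∪out(1)={0,4}
  fail(4) 'aea': from fail(3)=5 chase 'a': 5→0 ⇒ 2;  out={1}∪out(2)={1}
  fail(7) 'eec': from fail(6)=5 chase 'c': 5 ⇒ 10;  out={2}∪out(10)={0,2,4}

Run:
pos 0 'e': at 5
pos 1 'e': at 6
pos 2 'c': at 7  emit P0@[2:2],P2@[0:2],P4@[1:2]
pos 3 'a': at 2 ·f
pos 4 'e': at 3
pos 5 'e': at 6 ·f
pos 6 'c': at 7  emit P0@[6:6],P2@[4:6],P4@[5:6]
pos 7 'a': at 2 ·f
pos 8 'd': at 0 ·f
pos 9 'c': at 1  emit P0@[9:9]
pos 10 'e': at 5 ·f
pos 11 'c': at 10  emit P0@[11:11],P4@[10:11]
pos 12 'd': at 0 ·f
pos 13 'c': at 1  emit P0@[13:13]
pos 14 'a': at 2 ·f
pos 15 'd': at 0 ·f
pos 16 'c': at 1  emit P0@[16:16]
pos 17 'b': at 8 ·f
pos 18 'b': at 9  emit P3@[17:18]
pos 19 'e': at 5 ·f
pos 20 'c': at 10  emit P0@[20:20],P4@[19:20]
pos 21 'c': at 1 ·f  emit P0@[21:21]
pos 22 'c': at 1 ·f  emit P0@[22:22]
pos 23 'a': at 2 ·f
pos 24 'e': at 3
pos 25 'a': at 4  emit P1@[23:25]
pos 26 'b': at 8 ·f
pos 27 'b': at 9  emit P3@[26:27]
pos 28 'e': at 5 ·f
pos 29 'e': at 6
pos 30 'c': at 7  emit P0@[30:30],P2@[28:30],P4@[29:30]
pos 31 'a': at 2 ·f
pos 32 'e': at 3
pos 33 'a': at 4  emit P1@[31:33]
pos 34 'a': at 2 ·f
pos 35 'e': at 3
pos 36 'a': at 4  emit P1@[34:36]
pos 37 'b': at 8 ·f
pos 38 'b': at 9  emit P3@[37:38]
pos 39 'c': at 1 ·f  emit P0@[39:39]

Result: [[2,0],[2,2],[2,4],[6,0],[6,2],[6,4],[9,0],[11,0],[11,4],[13,0],[16,0],[18,3],[20,0],[20,4],[21,0],[22,0],[25,1],[27,3],[30,0],[30,2],[30,4],[33,1],[36,1],[38,3],[39,0]]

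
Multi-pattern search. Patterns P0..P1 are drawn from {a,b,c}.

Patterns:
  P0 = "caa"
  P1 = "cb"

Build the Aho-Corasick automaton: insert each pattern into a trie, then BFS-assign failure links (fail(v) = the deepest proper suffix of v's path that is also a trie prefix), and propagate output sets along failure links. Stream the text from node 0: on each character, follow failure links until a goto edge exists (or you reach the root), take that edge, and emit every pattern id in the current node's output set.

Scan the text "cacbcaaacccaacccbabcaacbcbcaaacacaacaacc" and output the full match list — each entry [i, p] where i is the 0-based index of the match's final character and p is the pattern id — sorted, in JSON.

Build automaton:
Trie (insert patterns):
  n0 'ε': c→1
  n1 'c': a→2 b→4
  n2 'ca': a→3
  n3 'caa': ·  [P0 ends]
  n4 'cb': ·  [P1 ends]

BFS fail/out derivation:
  n1('c'): parent n0 fail=0; on 'c' 0 → fail=0;  out ∅∪∅=∅
  n2('ca'): parent n1 fail=0; on 'a' 0 → fail=0;  out ∅∪∅=∅
  n4('cb'): parent n1 fail=0; on 'b' 0 → fail=0;  out {1}∪∅={1}
  n3('caa'): parent n2 fail=0; on 'a' 0 → fail=0;  out {0}∪∅={0}

Text stream:
i=0 'c': node 0→1
i=1 'a': node 1→2
i=2 'c': node 2→1 ·f
i=3 'b': node 1→4  emit P1@[2:3]
i=4 'c': node 4→1 ·f
i=5 'a': node 1→2
i=6 'a': node 2→3  emit P0@[4:6]
i=7 'a': node 3→0 ·f
i=8 'c': node 0→1
i=9 'c': node 1→1 ·f
i=10 'c': node 1→1 ·f
i=11 'a': node 1→2
i=12 'a': node 2→3  emit P0@[10:12]
i=13 'c': node 3→1 ·f
i=14 'c': node 1→1 ·f
i=15 'c': node 1→1 ·f
i=16 'b': node 1→4  emit P1@[15:16]
i=17 'a': node 4→0 ·f
i=18 'b': node 0→0
i=19 'c': node 0→1
i=20 'a': node 1→2
i=21 'a': node 2→3  emit P0@[19:21]
i=22 'c': node 3→1 ·f
i=23 'b': node 1→4  emit P1@[22:23]
i=24 'c': node 4→1 ·f
i=25 'b': node 1→4  emit P1@[24:25]
i=26 'c': node 4→1 ·f
i=27 'a': node 1→2
i=28 'a': node 2→3  emit P0@[26:28]
i=29 'a': node 3→0 ·f
i=30 'c': node 0→1
i=31 'a': node 1→2
i=32 'c': node 2→1 ·f
i=33 'a': node 1→2
i=34 'a': node 2→3  emit P0@[32:34]
i=35 'c': node 3→1 ·f
i=36 'a': node 1→2
i=37 'a': node 2→3  emit P0@[35:37]
i=38 'c': node 3→1 ·f
i=39 'c': node 1→1 ·f

Matches: [[3,1],[6,0],[12,0],[16,1],[21,0],[23,1],[25,1],[28,0],[34,0],[37,0]]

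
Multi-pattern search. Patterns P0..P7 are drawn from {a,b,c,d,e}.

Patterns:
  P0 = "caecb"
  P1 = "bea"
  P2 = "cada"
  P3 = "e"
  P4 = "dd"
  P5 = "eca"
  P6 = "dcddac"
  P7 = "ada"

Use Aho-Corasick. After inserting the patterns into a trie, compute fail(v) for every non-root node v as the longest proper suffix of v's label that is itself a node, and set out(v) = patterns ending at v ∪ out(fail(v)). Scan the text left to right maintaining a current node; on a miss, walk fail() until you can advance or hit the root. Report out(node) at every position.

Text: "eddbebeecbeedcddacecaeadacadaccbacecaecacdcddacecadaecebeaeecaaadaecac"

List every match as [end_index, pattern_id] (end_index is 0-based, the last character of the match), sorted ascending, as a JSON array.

Build automaton:
Trie (insert patterns):
  0='ε' goto a→21 b→6 c→1 d→12 e→11
  1='c' goto a→2
  2='ca' goto d→9 e→3
  3='cae' goto c→4
  4='caec' goto b→5
  5='caecb' goto ·  ←P0
  6='b' goto e→7
  7='be' goto a→8
  8='bea' goto ·  ←P1
  9='cad' goto a→10
  10='cada' goto ·  ←P2
  11='e' goto c→14  ←P3
  12='d' goto c→16 d→13
  13='dd' goto ·  ←P4
  14='ec' goto a→15
  15='eca' goto ·  ←P5
  16='dc' goto d→17
  17='dcd' goto d→18
  18='dcdd' goto a→19
  19='dcdda' goto c→20
  20='dcddac' goto ·  ←P6
  21='a' goto d→22
  22='ad' goto a→23
  23='ada' goto ·  ←P7

Failure links (BFS by depth):
  fail(1) 'c': from fail(0)=0 chase 'c': 0 ⇒ 0;  out=∅∪out(0)=∅
  fail(6) 'b': from fail(0)=0 chase 'b': 0 ⇒ 0;  out=∅∪out(0)=∅
  fail(11) 'e': from fail(0)=0 chase 'e': 0 ⇒ 0;  out={3}∪out(0)={3}
  fail(12) 'd': from fail(0)=0 chase 'd': 0 ⇒ 0;  out=∅∪out(0)=∅
  fail(21) 'a': from fail(0)=0 chase 'a': 0 ⇒ 0;  out=∅∪out(0)=∅
  fail(2) 'ca': from fail(1)=0 chase 'a': 0 ⇒ 21;  out=∅∪out(21)=∅
  fail(7) 'be': from fail(6)=0 chase 'e': 0 ⇒ 11;  out=∅∪out(11)={3}
  fail(13) 'dd': from fail(12)=0 chase 'd': 0 ⇒ 12;  out={4}∪out(12)={4}
  fail(14) 'ec': from fail(11)=0 chase 'c': 0 ⇒ 1;  out=∅∪out(1)=∅
  fail(16) 'dc': from fail(12)=0 chase 'c': 0 ⇒ 1;  out=∅∪out(1)=∅
  fail(22) 'ad': from fail(21)=0 chase 'd': 0 ⇒ 12;  out=∅∪out(12)=∅
  fail(3) 'cae': from fail(2)=21 chase 'e': 21→0 ⇒ 11;  out=∅∪out(11)={3}
  fail(8) 'bea': from fail(7)=11 chase 'a': 11→0 ⇒ 21;  out={1}∪out(21)={1}
  fail(9) 'cad': from fail(2)=21 chase 'd': 21 ⇒ 22;  out=∅∪out(22)=∅
  fail(15) 'eca': from fail(14)=1 chase 'a': 1 ⇒ 2;  out={5}∪out(2)={5}
  fail(17) 'dcd': from fail(16)=1 chase 'd': 1→0 ⇒ 12;  out=∅∪out(12)=∅
  fail(23) 'ada': from fail(22)=12 chase 'a': 12→0 ⇒ 21;  out={7}∪out(21)={7}
  fail(4) 'caec': from fail(3)=11 chase 'c': 11 ⇒ 14;  out=∅∪out(14)=∅
  fail(10) 'cada': from fail(9)=22 chase 'a': 22 ⇒ 23;  out={2}∪out(23)={2,7}
  fail(18) 'dcdd': from fail(17)=12 chase 'd': 12 ⇒ 13;  out=∅∪out(13)={4}
  fail(5) 'caecb': from fail(4)=14 chase 'b': 14→1→0 ⇒ 6;  out={0}∪out(6)={0}
  fail(19) 'dcdda': from fail(18)=13 chase 'a': 13→12→0 ⇒ 21;  out=∅∪out(21)=∅
  fail(20) 'dcddac': from fail(19)=21 chase 'c': 21→0 ⇒ 1;  out={6}∪out(1)={6}

Text stream:
pos 0 'e': at 11  emit P3@[0:0]
pos 1 'd': at 12 (via fail)
pos 2 'd': at 13  emit P4@[1:2]
pos 3 'b': at 6 (via fail)
pos 4 'e': at 7  emit P3@[4:4]
pos 5 'b': at 6 (via fail)
pos 6 'e': at 7  emit P3@[6:6]
pos 7 'e': at 11 (via fail)  emit P3@[7:7]
pos 8 'c': at 14
pos 9 'b': at 6 (via fail)
pos 10 'e': at 7  emit P3@[10:10]
pos 11 'e': at 11 (via fail)  emit P3@[11:11]
pos 12 'd': at 12 (via fail)
pos 13 'c': at 16
pos 14 'd': at 17
pos 15 'd': at 18  emit P4@[14:15]
pos 16 'a': at 19
pos 17 'c': at 20  emit P6@[12:17]
pos 18 'e': at 11 (via fail)  emit P3@[18:18]
pos 19 'c': at 14
pos 20 'a': at 15  emit P5@[18:20]
pos 21 'e': at 3 (via fail)  emit P3@[21:21]
pos 22 'a': at 21 (via fail)
pos 23 'd': at 22
pos 24 'a': at 23  emit P7@[22:24]
pos 25 'c': at 1 (via fail)
pos 26 'a': at 2
pos 27 'd': at 9
pos 28 'a': at 10  emit P2@[25:28],P7@[26:28]
pos 29 'c': at 1 (via fail)
pos 30 'c': at 1 (via fail)
pos 31 'b': at 6 (via fail)
pos 32 'a': at 21 (via fail)
pos 33 'c': at 1 (via fail)
pos 34 'e': at 11 (via fail)  emit P3@[34:34]
pos 35 'c': at 14
pos 36 'a': at 15  emit P5@[34:36]
pos 37 'e': at 3 (via fail)  emit P3@[37:37]
pos 38 'c': at 4
pos 39 'a': at 15 (via fail)  emit P5@[37:39]
pos 40 'c': at 1 (via fail)
pos 41 'd': at 12 (via fail)
pos 42 'c': at 16
pos 43 'd': at 17
pos 44 'd': at 18  emit P4@[43:44]
pos 45 'a': at 19
pos 46 'c': at 20  emit P6@[41:46]
pos 47 'e': at 11 (via fail)  emit P3@[47:47]
pos 48 'c': at 14
pos 49 'a': at 15  emit P5@[47:49]
pos 50 'd': at 9 (via fail)
pos 51 'a': at 10  emit P2@[48:51],P7@[49:51]
pos 52 'e': at 11 (via fail)  emit P3@[52:52]
pos 53 'c': at 14
pos 54 'e': at 11 (via fail)  emit P3@[54:54]
pos 55 'b': at 6 (via fail)
pos 56 'e': at 7  emit P3@[56:56]
pos 57 'a': at 8  emit P1@[55:57]
pos 58 'e': at 11 (via fail)  emit P3@[58:58]
pos 59 'e': at 11 (via fail)  emit P3@[59:59]
pos 60 'c': at 14
pos 61 'a': at 15  emit P5@[59:61]
pos 62 'a': at 21 (via fail)
pos 63 'a': at 21 (via fail)
pos 64 'd': at 22
pos 65 'a': at 23  emit P7@[63:65]
pos 66 'e': at 11 (via fail)  emit P3@[66:66]
pos 67 'c': at 14
pos 68 'a': at 15  emit P5@[66:68]
pos 69 'c': at 1 (via fail)

Result: [[0,3],[2,4],[4,3],[6,3],[7,3],[10,3],[11,3],[15,4],[17,6],[18,3],[20,5],[21,3],[24,7],[28,2],[28,7],[34,3],[36,5],[37,3],[39,5],[44,4],[46,6],[47,3],[49,5],[51,2],[51,7],[52,3],[54,3],[56,3],[57,1],[58,3],[59,3],[61,5],[65,7],[66,3],[68,5]]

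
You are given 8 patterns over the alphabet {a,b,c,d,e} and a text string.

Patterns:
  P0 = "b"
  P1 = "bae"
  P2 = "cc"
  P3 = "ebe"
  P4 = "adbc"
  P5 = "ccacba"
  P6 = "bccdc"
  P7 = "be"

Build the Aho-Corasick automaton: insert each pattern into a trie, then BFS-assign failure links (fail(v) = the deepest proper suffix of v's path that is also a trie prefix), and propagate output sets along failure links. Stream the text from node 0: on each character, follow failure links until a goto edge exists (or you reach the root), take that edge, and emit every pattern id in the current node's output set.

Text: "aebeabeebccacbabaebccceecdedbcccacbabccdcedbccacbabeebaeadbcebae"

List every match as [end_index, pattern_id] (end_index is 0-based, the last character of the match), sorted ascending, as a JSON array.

Build automaton:
Trie (insert patterns):
  0='ε' goto a→9 b→1 c→4 e→6
  1='b' goto a→2 c→17 e→21  ←P0
  2='ba' goto e→3
  3='bae' goto ·  ←P1
  4='c' goto c→5
  5='cc' goto a→13  ←P2
  6='e' goto b→7
  7='eb' goto e→8
  8='ebe' goto ·  ←P3
  9='a' goto d→10
  10='ad' goto b→11
  11='adb' goto c→12
  12='adbc' goto ·  ←P4
  13='cca' goto c→14
  14='ccac' goto b→15
  15='ccacb' goto a→16
  16='ccacba' goto ·  ←P5
  17='bc' goto c→18
  18='bcc' goto d→19
  19='bccd' goto c→20
  20='bccdc' goto ·  ←P6
  21='be' goto ·  ←P7

Failure links (BFS by depth):
  fail(1) 'b': from fail(0)=0 chase 'b': 0 ⇒ 0;  out={0}∪out(0)={0}
  fail(4) 'c': from fail(0)=0 chase 'c': 0 ⇒ 0;  out=∅∪out(0)=∅
  fail(6) 'e': from fail(0)=0 chase 'e': 0 ⇒ 0;  out=∅∪out(0)=∅
  fail(9) 'a': from fail(0)=0 chase 'a': 0 ⇒ 0;  out=∅∪out(0)=∅
  fail(2) 'ba': from fail(1)=0 chase 'a': 0 ⇒ 9;  out=∅∪out(9)=∅
  fail(5) 'cc': from fail(4)=0 chase 'c': 0 ⇒ 4;  out={2}∪out(4)={2}
  fail(7) 'eb': from fail(6)=0 chase 'b': 0 ⇒ 1;  out=∅∪out(1)={0}
  fail(10) 'ad': from fail(9)=0 chase 'd': 0 ⇒ 0;  out=∅∪out(0)=∅
  fail(17) 'bc': from fail(1)=0 chase 'c': 0 ⇒ 4;  out=∅∪out(4)=∅
  fail(21) 'be': from fail(1)=0 chase 'e': 0 ⇒ 6;  out={7}∪out(6)={7}
  fail(3) 'bae': from fail(2)=9 chase 'e': 9→0 ⇒ 6;  out={1}∪out(6)={1}
  fail(8) 'ebe': from fail(7)=1 chase 'e': 1 ⇒ 21;  out={3}∪out(21)={3,7}
  fail(11) 'adb': from fail(10)=0 chase 'b': 0 ⇒ 1;  out=∅∪out(1)={0}
  fail(13) 'cca': from fail(5)=4 chase 'a': 4→0 ⇒ 9;  out=∅∪out(9)=∅
  fail(18) 'bcc': from fail(17)=4 chase 'c': 4 ⇒ 5;  out=∅∪out(5)={2}
  fail(12) 'adbc': from fail(11)=1 chase 'c': 1 ⇒ 17;  out={4}∪out(17)={4}
  fail(14) 'ccac': from fail(13)=9 chase 'c': 9→0 ⇒ 4;  out=∅∪out(4)=∅
  fail(19) 'bccd': from fail(18)=5 chase 'd': 5→4→0 ⇒ 0;  out=∅∪out(0)=∅
  fail(15) 'ccacb': from fail(14)=4 chase 'b': 4→0 ⇒ 1;  out=∅∪out(1)={0}
  fail(20) 'bccdc': from fail(19)=0 chase 'c': 0 ⇒ 4;  out={6}∪out(4)={6}
  fail(16) 'ccacba': from fail(15)=1 chase 'a': 1 ⇒ 2;  out={5}∪out(2)={5}

Text stream:
i=0 'a': node 0→9
i=1 'e': node 9→6 ·f
i=2 'b': node 6→7  ** P0@[2:2]
i=3 'e': node 7→8  ** P3@[1:3],P7@[2:3]
i=4 'a': node 8→9 ·f
i=5 'b': node 9→1 ·f  ** P0@[5:5]
i=6 'e': node 1→21  ** P7@[5:6]
i=7 'e': node 21→6 ·f
i=8 'b': node 6→7  ** P0@[8:8]
i=9 'c': node 7→17 ·f
i=10 'c': node 17→18  ** P2@[9:10]
i=11 'a': node 18→13 ·f
i=12 'c': node 13→14
i=13 'b': node 14→15  ** P0@[13:13]
i=14 'a': node 15→16  ** P5@[9:14]
i=15 'b': node 16→1 ·f  ** P0@[15:15]
i=16 'a': node 1→2
i=17 'e': node 2→3  ** P1@[15:17]
i=18 'b': node 3→7 ·f  ** P0@[18:18]
i=19 'c': node 7→17 ·f
i=20 'c': node 17→18  ** P2@[19:20]
i=21 'c': node 18→5 ·f  ** P2@[20:21]
i=22 'e': node 5→6 ·f
i=23 'e': node 6→6 ·f
i=24 'c': node 6→4 ·f
i=25 'd': node 4→0 ·f
i=26 'e': node 0→6
i=27 'd': node 6→0 ·f
i=28 'b': node 0→1  ** P0@[28:28]
i=29 'c': node 1→17
i=30 'c': node 17→18  ** P2@[29:30]
i=31 'c': node 18→5 ·f  ** P2@[30:31]
i=32 'a': node 5→13
i=33 'c': node 13→14
i=34 'b': node 14→15  ** P0@[34:34]
i=35 'a': node 15→16  ** P5@[30:35]
i=36 'b': node 16→1 ·f  ** P0@[36:36]
i=37 'c': node 1→17
i=38 'c': node 17→18  ** P2@[37:38]
i=39 'd': node 18→19
i=40 'c': node 19→20  ** P6@[36:40]
i=41 'e': node 20→6 ·f
i=42 'd': node 6→0 ·f
i=43 'b': node 0→1  ** P0@[43:43]
i=44 'c': node 1→17
i=45 'c': node 17→18  ** P2@[44:45]
i=46 'a': node 18→13 ·f
i=47 'c': node 13→14
i=48 'b': node 14→15  ** P0@[48:48]
i=49 'a': node 15→16  ** P5@[44:49]
i=50 'b': node 16→1 ·f  ** P0@[50:50]
i=51 'e': node 1→21  ** P7@[50:51]
i=52 'e': node 21→6 ·f
i=53 'b': node 6→7  ** P0@[53:53]
i=54 'a': node 7→2 ·f
i=55 'e': node 2→3  ** P1@[53:55]
i=56 'a': node 3→9 ·f
i=57 'd': node 9→10
i=58 'b': node 10→11  ** P0@[58:58]
i=59 'c': node 11→12  ** P4@[56:59]
i=60 'e': node 12→6 ·f
i=61 'b': node 6→7  ** P0@[61:61]
i=62 'a': node 7→2 ·f
i=63 'e': node 2→3  ** P1@[61:63]

Matches: [[2,0],[3,3],[3,7],[5,0],[6,7],[8,0],[10,2],[13,0],[14,5],[15,0],[17,1],[18,0],[20,2],[21,2],[28,0],[30,2],[31,2],[34,0],[35,5],[36,0],[38,2],[40,6],[43,0],[45,2],[48,0],[49,5],[50,0],[51,7],[53,0],[55,1],[58,0],[59,4],[61,0],[63,1]]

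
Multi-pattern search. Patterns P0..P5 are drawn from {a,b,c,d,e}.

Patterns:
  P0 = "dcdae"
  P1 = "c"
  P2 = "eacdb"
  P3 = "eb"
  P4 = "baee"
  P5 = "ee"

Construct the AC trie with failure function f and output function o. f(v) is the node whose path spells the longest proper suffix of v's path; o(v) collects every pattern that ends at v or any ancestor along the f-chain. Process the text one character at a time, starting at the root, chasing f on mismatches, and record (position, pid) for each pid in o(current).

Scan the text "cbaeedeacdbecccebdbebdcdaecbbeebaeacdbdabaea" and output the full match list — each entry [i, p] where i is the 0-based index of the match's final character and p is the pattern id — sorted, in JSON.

Construct AC machine:
Trie (insert patterns):
  n0 'ε': b→13 c→6 d→1 e→7
  n1 'd': c→2
  n2 'dc': d→3
  n3 'dcd': a→4
  n4 'dcda': e→5
  n5 'dcdae': ·  ←P0
  n6 'c': ·  ←P1
  n7 'e': a→8 b→12 e→17
  n8 'ea': c→9
  n9 'eac': d→10
  n10 'eacd': b→11
  n11 'eacdb': ·  ←P2
  n12 'eb': ·  ←P3
  n13 'b': a→14
  n14 'ba': e→15
  n15 'bae': e→16
  n16 'baee': ·  ←P4
  n17 'ee': ·  ←P5

BFS fail/out derivation:
  fail(1) 'd': from fail(0)=0 chase 'd': 0 ⇒ 0;  out=∅∪out(0)=∅
  fail(6) 'c': from fail(0)=0 chase 'c': 0 ⇒ 0;  out={1}∪out(0)={1}
  fail(7) 'e': from fail(0)=0 chase 'e': 0 ⇒ 0;  out=∅∪out(0)=∅
  fail(13) 'b': from fail(0)=0 chase 'b': 0 ⇒ 0;  out=∅∪out(0)=∅
  fail(2) 'dc': from fail(1)=0 chase 'c': 0 ⇒ 6;  out=∅∪out(6)={1}
  fail(8) 'ea': from fail(7)=0 chase 'a': 0 ⇒ 0;  out=∅∪out(0)=∅
  fail(12) 'eb': from fail(7)=0 chase 'b': 0 ⇒ 13;  out={3}∪out(13)={3}
  fail(14) 'ba': from fail(13)=0 chase 'a': 0 ⇒ 0;  out=∅∪out(0)=∅
  fail(17) 'ee': from fail(7)=0 chase 'e': 0 ⇒ 7;  out={5}∪out(7)={5}
  fail(3) 'dcd': from fail(2)=6 chase 'd': 6→0 ⇒ 1;  out=∅∪out(1)=∅
  fail(9) 'eac': from fail(8)=0 chase 'c': 0 ⇒ 6;  out=∅∪out(6)={1}
  fail(15) 'bae': from fail(14)=0 chase 'e': 0 ⇒ 7;  out=∅∪out(7)=∅
  fail(4) 'dcda': from fail(3)=1 chase 'a': 1→0 ⇒ 0;  out=∅∪out(0)=∅
  fail(10) 'eacd': from fail(9)=6 chase 'd': 6→0 ⇒ 1;  out=∅∪out(1)=∅
  fail(16) 'baee': from fail(15)=7 chase 'e': 7 ⇒ 17;  out={4}∪out(17)={4,5}
  fail(5) 'dcdae': from fail(4)=0 chase 'e': 0 ⇒ 7;  out={0}∪out(7)={0}
  fail(11) 'eacdb': from fail(10)=1 chase 'b': 1→0 ⇒ 13;  out={2}∪out(13)={2}

Run:
pos 0 'c': at 6  → match P1@[0:0]
pos 1 'b': at 13 ·f
pos 2 'a': at 14
pos 3 'e': at 15
pos 4 'e': at 16  → match P4@[1:4],P5@[3:4]
pos 5 'd': at 1 ·f
pos 6 'e': at 7 ·f
pos 7 'a': at 8
pos 8 'c': at 9  → match P1@[8:8]
pos 9 'd': at 10
pos 10 'b': at 11  → match P2@[6:10]
pos 11 'e': at 7 ·f
pos 12 'c': at 6 ·f  → match P1@[12:12]
pos 13 'c': at 6 ·f  → match P1@[13:13]
pos 14 'c': at 6 ·f  → match P1@[14:14]
pos 15 'e': at 7 ·f
pos 16 'b': at 12  → match P3@[15:16]
pos 17 'd': at 1 ·f
pos 18 'b': at 13 ·f
pos 19 'e': at 7 ·f
pos 20 'b': at 12  → match P3@[19:20]
pos 21 'd': at 1 ·f
pos 22 'c': at 2  → match P1@[22:22]
pos 23 'd': at 3
pos 24 'a': at 4
pos 25 'e': at 5  → match P0@[21:25]
pos 26 'c': at 6 ·f  → match P1@[26:26]
pos 27 'b': at 13 ·f
pos 28 'b': at 13 ·f
pos 29 'e': at 7 ·f
pos 30 'e': at 17  → match P5@[29:30]
pos 31 'b': at 12 ·f  → match P3@[30:31]
pos 32 'a': at 14 ·f
pos 33 'e': at 15
pos 34 'a': at 8 ·f
pos 35 'c': at 9  → match P1@[35:35]
pos 36 'd': at 10
pos 37 'b': at 11  → match P2@[33:37]
pos 38 'd': at 1 ·f
pos 39 'a': at 0 ·f
pos 40 'b': at 13
pos 41 'a': at 14
pos 42 'e': at 15
pos 43 'a': at 8 ·f

Result: [[0,1],[4,4],[4,5],[8,1],[10,2],[12,1],[13,1],[14,1],[16,3],[20,3],[22,1],[25,0],[26,1],[30,5],[31,3],[35,1],[37,2]]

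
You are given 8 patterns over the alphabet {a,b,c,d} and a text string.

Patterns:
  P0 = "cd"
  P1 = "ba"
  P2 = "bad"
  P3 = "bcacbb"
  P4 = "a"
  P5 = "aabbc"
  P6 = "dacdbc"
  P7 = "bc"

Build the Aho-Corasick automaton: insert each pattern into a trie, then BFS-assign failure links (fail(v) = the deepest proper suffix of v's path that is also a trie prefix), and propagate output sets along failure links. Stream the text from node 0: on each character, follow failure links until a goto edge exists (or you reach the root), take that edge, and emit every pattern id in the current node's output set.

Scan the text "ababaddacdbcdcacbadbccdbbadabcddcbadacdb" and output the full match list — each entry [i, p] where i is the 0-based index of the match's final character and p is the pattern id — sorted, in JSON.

Build automaton:
Trie (insert patterns):
  n0 'ε': a→11 b→3 c→1 d→16
  n1 'c': d→2
  n2 'cd': ·  [P0 ends]
  n3 'b': a→4 c→6
  n4 'ba': d→5  [P1 ends]
  n5 'bad': ·  [P2 ends]
  n6 'bc': a→7  [P7 ends]
  n7 'bca': c→8
  n8 'bcac': b→9
  n9 'bcacb': b→10
  n10 'bcacbb': ·  [P3 ends]
  n11 'a': a→12  [P4 ends]
  n12 'aa': b→13
  n13 'aab': b→14
  n14 'aabb': c→15
  n15 'aabbc': ·  [P5 ends]
  n16 'd': a→17
  n17 'da': c→18
  n18 'dac': d→19
  n19 'dacd': b→20
  n20 'dacdb': c→21
  n21 'dacdbc': ·  [P6 ends]

Failure links (BFS by depth):
  fail(1) 'c': from fail(0)=0 chase 'c': 0 ⇒ 0;  out=∅∪out(0)=∅
  fail(3) 'b': from fail(0)=0 chase 'b': 0 ⇒ 0;  out=∅∪out(0)=∅
  fail(11) 'a': from fail(0)=0 chase 'a': 0 ⇒ 0;  out={4}∪out(0)={4}
  fail(16) 'd': from fail(0)=0 chase 'd': 0 ⇒ 0;  out=∅∪out(0)=∅
  fail(2) 'cd': from fail(1)=0 chase 'd': 0 ⇒ 16;  out={0}∪out(16)={0}
  fail(4) 'ba': from fail(3)=0 chase 'a': 0 ⇒ 11;  out={1}∪out(11)={1,4}
  fail(6) 'bc': from fail(3)=0 chase 'c': 0 ⇒ 1;  out={7}∪out(1)={7}
  fail(12) 'aa': from fail(11)=0 chase 'a': 0 ⇒ 11;  out=∅∪out(11)={4}
  fail(17) 'da': from fail(16)=0 chase 'a': 0 ⇒ 11;  out=∅∪out(11)={4}
  fail(5) 'bad': from fail(4)=11 chase 'd': 11→0 ⇒ 16;  out={2}∪out(16)={2}
  fail(7) 'bca': from fail(6)=1 chase 'a': 1→0 ⇒ 11;  out=∅∪out(11)={4}
  fail(13) 'aab': from fail(12)=11 chase 'b': 11→0 ⇒ 3;  out=∅∪out(3)=∅
  fail(18) 'dac': from fail(17)=11 chase 'c': 11→0 ⇒ 1;  out=∅∪out(1)=∅
  fail(8) 'bcac': from fail(7)=11 chase 'c': 11→0 ⇒ 1;  out=∅∪out(1)=∅
  fail(14) 'aabb': from fail(13)=3 chase 'b': 3→0 ⇒ 3;  out=∅∪out(3)=∅
  fail(19) 'dacd': from fail(18)=1 chase 'd': 1 ⇒ 2;  out=∅∪out(2)={0}
  fail(9) 'bcacb': from fail(8)=1 chase 'b': 1→0 ⇒ 3;  out=∅∪out(3)=∅
  fail(15) 'aabbc': from fail(14)=3 chase 'c': 3 ⇒ 6;  out={5}∪out(6)={5,7}
  fail(20) 'dacdb': from fail(19)=2 chase 'b': 2→16→0 ⇒ 3;  out=∅∪out(3)=∅
  fail(10) 'bcacbb': from fail(9)=3 chase 'b': 3→0 ⇒ 3;  out={3}∪out(3)={3}
  fail(21) 'dacdbc': from fail(20)=3 chase 'c': 3 ⇒ 6;  out={6}∪out(6)={6,7}

Scan:
pos 0 'a': at 11  → match P4@[0:0]
pos 1 'b': at 3 (via fail)
pos 2 'a': at 4  → match P1@[1:2],P4@[2:2]
pos 3 'b': at 3 (via fail)
pos 4 'a': at 4  → match P1@[3:4],P4@[4:4]
pos 5 'd': at 5  → match P2@[3:5]
pos 6 'd': at 16 (via fail)
pos 7 'a': at 17  → match P4@[7:7]
pos 8 'c': at 18
pos 9 'd': at 19  → match P0@[8:9]
pos 10 'b': at 20
pos 11 'c': at 21  → match P6@[6:11],P7@[10:11]
pos 12 'd': at 2 (via fail)  → match P0@[11:12]
pos 13 'c': at 1 (via fail)
pos 14 'a': at 11 (via fail)  → match P4@[14:14]
pos 15 'c': at 1 (via fail)
pos 16 'b': at 3 (via fail)
pos 17 'a': at 4  → match P1@[16:17],P4@[17:17]
pos 18 'd': at 5  → match P2@[16:18]
pos 19 'b': at 3 (via fail)
pos 20 'c': at 6  → match P7@[19:20]
pos 21 'c': at 1 (via fail)
pos 22 'd': at 2  → match P0@[21:22]
pos 23 'b': at 3 (via fail)
pos 24 'b': at 3 (via fail)
pos 25 'a': at 4  → match P1@[24:25],P4@[25:25]
pos 26 'd': at 5  → match P2@[24:26]
pos 27 'a': at 17 (via fail)  → match P4@[27:27]
pos 28 'b': at 3 (via fail)
pos 29 'c': at 6  → match P7@[28:29]
pos 30 'd': at 2 (via fail)  → match P0@[29:30]
pos 31 'd': at 16 (via fail)
pos 32 'c': at 1 (via fail)
pos 33 'b': at 3 (via fail)
pos 34 'a': at 4  → match P1@[33:34],P4@[34:34]
pos 35 'd': at 5  → match P2@[33:35]
pos 36 'a': at 17 (via fail)  → match P4@[36:36]
pos 37 'c': at 18
pos 38 'd': at 19  → match P0@[37:38]
pos 39 'b': at 20

All matches (sorted): [[0,4],[2,1],[2,4],[4,1],[4,4],[5,2],[7,4],[9,0],[11,6],[11,7],[12,0],[14,4],[17,1],[17,4],[18,2],[20,7],[22,0],[25,1],[25,4],[26,2],[27,4],[29,7],[30,0],[34,1],[34,4],[35,2],[36,4],[38,0]]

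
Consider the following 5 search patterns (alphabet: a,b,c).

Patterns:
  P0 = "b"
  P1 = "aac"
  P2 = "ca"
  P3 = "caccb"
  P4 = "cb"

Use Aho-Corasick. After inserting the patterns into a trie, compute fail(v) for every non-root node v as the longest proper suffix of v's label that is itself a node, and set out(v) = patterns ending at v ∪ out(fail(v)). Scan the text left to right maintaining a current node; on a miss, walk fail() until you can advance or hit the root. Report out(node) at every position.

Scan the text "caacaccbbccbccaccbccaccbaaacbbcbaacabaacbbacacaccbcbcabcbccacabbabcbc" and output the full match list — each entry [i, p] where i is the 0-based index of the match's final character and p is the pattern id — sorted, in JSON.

Build automaton:
Trie nodes:
  n0 'ε': a→2 b→1 c→5
  n1 'b': ·  [P0 ends]
  n2 'a': a→3
  n3 'aa': c→4
  n4 'aac': ·  [P1 ends]
  n5 'c': a→6 b→10
  n6 'ca': c→7  [P2 ends]
  n7 'cac': c→8
  n8 'cacc': b→9
  n9 'caccb': ·  [P3 ends]
  n10 'cb': ·  [P4 ends]

BFS fail/out derivation:
  n1('b'): parent n0 fail=0; on 'b' 0 → fail=0;  out {0}∪∅={0}
  n2('a'): parent n0 fail=0; on 'a' 0 → fail=0;  out ∅∪∅=∅
  n5('c'): parent n0 fail=0; on 'c' 0 → fail=0;  out ∅∪∅=∅
  n3('aa'): parent n2 fail=0; on 'a' 0 → fail=2;  out ∅∪∅=∅
  n6('ca'): parent n5 fail=0; on 'a' 0 → fail=2;  out {2}∪∅={2}
  n10('cb'): parent n5 fail=0; on 'b' 0 → fail=1;  out {4}∪{0}={0,4}
  n4('aac'): parent n3 fail=2; on 'c' 2→0 → fail=5;  out {1}∪∅={1}
  n7('cac'): parent n6 fail=2; on 'c' 2→0 → fail=5;  out ∅∪∅=∅
  n8('cacc'): parent n7 fail=5; on 'c' 5→0 → fail=5;  out ∅∪∅=∅
  n9('caccb'): parent n8 fail=5; on 'b' 5 → fail=10;  out {3}∪{0,4}={0,3,4}

Text stream:
pos 0 'c': at 5
pos 1 'a': at 6  ** P2@[0:1]
pos 2 'a': at 3 (via fail)
pos 3 'c': at 4  ** P1@[1:3]
pos 4 'a': at 6 (via fail)  ** P2@[3:4]
pos 5 'c': at 7
pos 6 'c': at 8
pos 7 'b': at 9  ** P0@[7:7],P3@[3:7],P4@[6:7]
pos 8 'b': at 1 (via fail)  ** P0@[8:8]
pos 9 'c': at 5 (via fail)
pos 10 'c': at 5 (via fail)
pos 11 'b': at 10  ** P0@[11:11],P4@[10:11]
pos 12 'c': at 5 (via fail)
pos 13 'c': at 5 (via fail)
pos 14 'a': at 6  ** P2@[13:14]
pos 15 'c': at 7
pos 16 'c': at 8
pos 17 'b': at 9  ** P0@[17:17],P3@[13:17],P4@[16:17]
pos 18 'c': at 5 (via fail)
pos 19 'c': at 5 (via fail)
pos 20 'a': at 6  ** P2@[19:20]
pos 21 'c': at 7
pos 22 'c': at 8
pos 23 'b': at 9  ** P0@[23:23],P3@[19:23],P4@[22:23]
pos 24 'a': at 2 (via fail)
pos 25 'a': at 3
pos 26 'a': at 3 (via fail)
pos 27 'c': at 4  ** P1@[25:27]
pos 28 'b': at 10 (via fail)  ** P0@[28:28],P4@[27:28]
pos 29 'b': at 1 (via fail)  ** P0@[29:29]
pos 30 'c': at 5 (via fail)
pos 31 'b': at 10  ** P0@[31:31],P4@[30:31]
pos 32 'a': at 2 (via fail)
pos 33 'a': at 3
pos 34 'c': at 4  ** P1@[32:34]
pos 35 'a': at 6 (via fail)  ** P2@[34:35]
pos 36 'b': at 1 (via fail)  ** P0@[36:36]
pos 37 'a': at 2 (via fail)
pos 38 'a': at 3
pos 39 'c': at 4  ** P1@[37:39]
pos 40 'b': at 10 (via fail)  ** P0@[40:40],P4@[39:40]
pos 41 'b': at 1 (via fail)  ** P0@[41:41]
pos 42 'a': at 2 (via fail)
pos 43 'c': at 5 (via fail)
pos 44 'a': at 6  ** P2@[43:44]
pos 45 'c': at 7
pos 46 'a': at 6 (via fail)  ** P2@[45:46]
pos 47 'c': at 7
pos 48 'c': at 8
pos 49 'b': at 9  ** P0@[49:49],P3@[45:49],P4@[48:49]
pos 50 'c': at 5 (via fail)
pos 51 'b': at 10  ** P0@[51:51],P4@[50:51]
pos 52 'c': at 5 (via fail)
pos 53 'a': at 6  ** P2@[52:53]
pos 54 'b': at 1 (via fail)  ** P0@[54:54]
pos 55 'c': at 5 (via fail)
pos 56 'b': at 10  ** P0@[56:56],P4@[55:56]
pos 57 'c': at 5 (via fail)
pos 58 'c': at 5 (via fail)
pos 59 'a': at 6  ** P2@[58:59]
pos 60 'c': at 7
pos 61 'a': at 6 (via fail)  ** P2@[60:61]
pos 62 'b': at 1 (via fail)  ** P0@[62:62]
pos 63 'b': at 1 (via fail)  ** P0@[63:63]
pos 64 'a': at 2 (via fail)
pos 65 'b': at 1 (via fail)  ** P0@[65:65]
pos 66 'c': at 5 (via fail)
pos 67 'b': at 10  ** P0@[67:67],P4@[66:67]
pos 68 'c': at 5 (via fail)

All matches (sorted): [[1,2],[3,1],[4,2],[7,0],[7,3],[7,4],[8,0],[11,0],[11,4],[14,2],[17,0],[17,3],[17,4],[20,2],[23,0],[23,3],[23,4],[27,1],[28,0],[28,4],[29,0],[31,0],[31,4],[34,1],[35,2],[36,0],[39,1],[40,0],[40,4],[41,0],[44,2],[46,2],[49,0],[49,3],[49,4],[51,0],[51,4],[53,2],[54,0],[56,0],[56,4],[59,2],[61,2],[62,0],[63,0],[65,0],[67,0],[67,4]]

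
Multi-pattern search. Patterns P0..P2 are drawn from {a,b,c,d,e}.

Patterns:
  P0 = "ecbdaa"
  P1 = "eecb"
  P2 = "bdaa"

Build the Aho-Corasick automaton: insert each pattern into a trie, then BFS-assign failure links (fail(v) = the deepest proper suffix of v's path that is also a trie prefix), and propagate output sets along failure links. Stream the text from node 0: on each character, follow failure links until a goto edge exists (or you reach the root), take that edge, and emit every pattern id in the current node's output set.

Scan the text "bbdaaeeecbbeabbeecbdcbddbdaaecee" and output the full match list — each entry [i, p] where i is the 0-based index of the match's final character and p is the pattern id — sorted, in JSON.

Build:
Trie nodes:
  0='ε' goto b→10 e→1
  1='e' goto c→2 e→7
  2='ec' goto b→3
  3='ecb' goto d→4
  4='ecbd' goto a→5
  5='ecbda' goto a→6
  6='ecbdaa' goto ·  [P0 ends]
  7='ee' goto c→8
  8='eec' goto b→9
  9='eecb' goto ·  [P1 ends]
  10='b' goto d→11
  11='bd' goto a→12
  12='bda' goto a→13
  13='bdaa' goto ·  [P2 ends]

BFS fail/out derivation:
  fail(1) 'e': from fail(0)=0 chase 'e': 0 ⇒ 0;  out=∅∪out(0)=∅
  fail(10) 'b': from fail(0)=0 chase 'b': 0 ⇒ 0;  out=∅∪out(0)=∅
  fail(2) 'ec': from fail(1)=0 chase 'c': 0 ⇒ 0;  out=∅∪out(0)=∅
  fail(7) 'ee': from fail(1)=0 chase 'e': 0 ⇒ 1;  out=∅∪out(1)=∅
  fail(11) 'bd': from fail(10)=0 chase 'd': 0 ⇒ 0;  out=∅∪out(0)=∅
  fail(3) 'ecb': from fail(2)=0 chase 'b': 0 ⇒ 10;  out=∅∪out(10)=∅
  fail(8) 'eec': from fail(7)=1 chase 'c': 1 ⇒ 2;  out=∅∪out(2)=∅
  fail(12) 'bda': from fail(11)=0 chase 'a': 0 ⇒ 0;  out=∅∪out(0)=∅
  fail(4) 'ecbd': from fail(3)=10 chase 'd': 10 ⇒ 11;  out=∅∪out(11)=∅
  fail(9) 'eecb': from fail(8)=2 chase 'b': 2 ⇒ 3;  out={1}∪out(3)={1}
  fail(13) 'bdaa': from fail(12)=0 chase 'a': 0 ⇒ 0;  out={2}∪out(0)={2}
  fail(5) 'ecbda': from fail(4)=11 chase 'a': 11 ⇒ 12;  out=∅∪out(12)=∅
  fail(6) 'ecbdaa': from fail(5)=12 chase 'a': 12 ⇒ 13;  out={0}∪out(13)={0,2}

Scan:
pos 0 'b': at 10
pos 1 'b': at 10 (via fail)
pos 2 'd': at 11
pos 3 'a': at 12
pos 4 'a': at 13  emit P2@[1:4]
pos 5 'e': at 1 (via fail)
pos 6 'e': at 7
pos 7 'e': at 7 (via fail)
pos 8 'c': at 8
pos 9 'b': at 9  emit P1@[6:9]
pos 10 'b': at 10 (via fail)
pos 11 'e': at 1 (via fail)
pos 12 'a': at 0 (via fail)
pos 13 'b': at 10
pos 14 'b': at 10 (via fail)
pos 15 'e': at 1 (via fail)
pos 16 'e': at 7
pos 17 'c': at 8
pos 18 'b': at 9  emit P1@[15:18]
pos 19 'd': at 4 (via fail)
pos 20 'c': at 0 (via fail)
pos 21 'b': at 10
pos 22 'd': at 11
pos 23 'd': at 0 (via fail)
pos 24 'b': at 10
pos 25 'd': at 11
pos 26 'a': at 12
pos 27 'a': at 13  emit P2@[24:27]
pos 28 'e': at 1 (via fail)
pos 29 'c': at 2
pos 30 'e': at 1 (via fail)
pos 31 'e': at 7

Matches: [[4,2],[9,1],[18,1],[27,2]]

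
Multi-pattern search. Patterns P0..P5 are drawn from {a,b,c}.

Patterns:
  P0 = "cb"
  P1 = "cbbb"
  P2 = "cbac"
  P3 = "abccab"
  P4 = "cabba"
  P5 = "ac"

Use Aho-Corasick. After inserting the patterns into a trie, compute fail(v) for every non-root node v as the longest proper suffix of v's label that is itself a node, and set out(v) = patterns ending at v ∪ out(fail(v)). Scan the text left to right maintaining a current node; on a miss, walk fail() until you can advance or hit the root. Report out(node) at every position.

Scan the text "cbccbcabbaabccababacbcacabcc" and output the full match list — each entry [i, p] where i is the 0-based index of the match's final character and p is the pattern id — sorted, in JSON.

Build automaton:
Trie nodes:
  0='ε' goto a→7 c→1
  1='c' goto a→13 b→2
  2='cb' goto a→5 b→3  [P0 ends]
  3='cbb' goto b→4
  4='cbbb' goto ·  [P1 ends]
  5='cba' goto c→6
  6='cbac' goto ·  [P2 ends]
  7='a' goto b→8 c→17
  8='ab' goto c→9
  9='abc' goto c→10
  10='abcc' goto a→11
  11='abcca' goto b→12
  12='abccab' goto ·  [P3 ends]
  13='ca' goto b→14
  14='cab' goto b→15
  15='cabb' goto a→16
  16='cabba' goto ·  [P4 ends]
  17='ac' goto ·  [P5 ends]

Failure links (BFS by depth):
  fail(1) 'c': from fail(0)=0 chase 'c': 0 ⇒ 0;  out=∅∪out(0)=∅
  fail(7) 'a': from fail(0)=0 chase 'a': 0 ⇒ 0;  out=∅∪out(0)=∅
  fail(2) 'cb': from fail(1)=0 chase 'b': 0 ⇒ 0;  out={0}∪out(0)={0}
  fail(8) 'ab': from fail(7)=0 chase 'b': 0 ⇒ 0;  out=∅∪out(0)=∅
  fail(13) 'ca': from fail(1)=0 chase 'a': 0 ⇒ 7;  out=∅∪out(7)=∅
  fail(17) 'ac': from fail(7)=0 chase 'c': 0 ⇒ 1;  out={5}∪out(1)={5}
  fail(3) 'cbb': from fail(2)=0 chase 'b': 0 ⇒ 0;  out=∅∪out(0)=∅
  fail(5) 'cba': from fail(2)=0 chase 'a': 0 ⇒ 7;  out=∅∪out(7)=∅
  fail(9) 'abc': from fail(8)=0 chase 'c': 0 ⇒ 1;  out=∅∪out(1)=∅
  fail(14) 'cab': from fail(13)=7 chase 'b': 7 ⇒ 8;  out=∅∪out(8)=∅
  fail(4) 'cbbb': from fail(3)=0 chase 'b': 0 ⇒ 0;  out={1}∪out(0)={1}
  fail(6) 'cbac': from fail(5)=7 chase 'c': 7 ⇒ 17;  out={2}∪out(17)={2,5}
  fail(10) 'abcc': from fail(9)=1 chase 'c': 1→0 ⇒ 1;  out=∅∪out(1)=∅
  fail(15) 'cabb': from fail(14)=8 chase 'b': 8→0 ⇒ 0;  out=∅∪out(0)=∅
  fail(11) 'abcca': from fail(10)=1 chase 'a': 1 ⇒ 13;  out=∅∪out(13)=∅
  fail(16) 'cabba': from fail(15)=0 chase 'a': 0 ⇒ 7;  out={4}∪out(7)={4}
  fail(12) 'abccab': from fail(11)=13 chase 'b': 13 ⇒ 14;  out={3}∪out(14)={3}

Scan:
i=0 'c': node 0→1
i=1 'b': node 1→2  ** P0@[0:1]
i=2 'c': node 2→1 (via fail)
i=3 'c': node 1→1 (via fail)
i=4 'b': node 1→2  ** P0@[3:4]
i=5 'c': node 2→1 (via fail)
i=6 'a': node 1→13
i=7 'b': node 13→14
i=8 'b': node 14→15
i=9 'a': node 15→16  ** P4@[5:9]
i=10 'a': node 16→7 (via fail)
i=11 'b': node 7→8
i=12 'c': node 8→9
i=13 'c': node 9→10
i=14 'a': node 10→11
i=15 'b': node 11→12  ** P3@[10:15]
i=16 'a': node 12→7 (via fail)
i=17 'b': node 7→8
i=18 'a': node 8→7 (via fail)
i=19 'c': node 7→17  ** P5@[18:19]
i=20 'b': node 17→2 (via fail)  ** P0@[19:20]
i=21 'c': node 2→1 (via fail)
i=22 'a': node 1→13
i=23 'c': node 13→17 (via fail)  ** P5@[22:23]
i=24 'a': node 17→13 (via fail)
i=25 'b': node 13→14
i=26 'c': node 14→9 (via fail)
i=27 'c': node 9→10

Result: [[1,0],[4,0],[9,4],[15,3],[19,5],[20,0],[23,5]]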